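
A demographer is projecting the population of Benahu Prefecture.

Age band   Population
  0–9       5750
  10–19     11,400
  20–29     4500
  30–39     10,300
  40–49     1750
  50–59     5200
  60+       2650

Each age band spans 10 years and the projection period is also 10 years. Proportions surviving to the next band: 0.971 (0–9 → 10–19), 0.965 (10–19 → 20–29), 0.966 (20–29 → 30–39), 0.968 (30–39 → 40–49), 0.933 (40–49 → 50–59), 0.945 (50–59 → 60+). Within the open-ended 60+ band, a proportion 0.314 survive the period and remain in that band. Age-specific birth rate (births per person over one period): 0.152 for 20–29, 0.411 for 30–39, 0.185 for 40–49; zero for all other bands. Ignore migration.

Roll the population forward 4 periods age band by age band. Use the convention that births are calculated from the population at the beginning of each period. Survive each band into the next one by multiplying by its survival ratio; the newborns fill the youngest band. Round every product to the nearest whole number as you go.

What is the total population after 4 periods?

41729

Period 1.
Births: 4500 × 0.152 = 684 ; 10300 × 0.411 = 4233 ; 1750 × 0.185 = 324 → 5241
10–19: 5750 × 0.971 = 5583
20–29: 11400 × 0.965 = 11001
30–39: 4500 × 0.966 = 4347
40–49: 10300 × 0.968 = 9970
50–59: 1750 × 0.933 = 1633
60+: 5200 × 0.945 + 2650 × 0.314 = 4914 + 832 = 5746
Giving 5241 / 5583 / 11001 / 4347 / 9970 / 1633 / 5746.
Period 2.
Births: 11001 × 0.152 = 1672 ; 4347 × 0.411 = 1787 ; 9970 × 0.185 = 1844 → 5303
10–19: 5241 × 0.971 = 5089
20–29: 5583 × 0.965 = 5388
30–39: 11001 × 0.966 = 10627
40–49: 4347 × 0.968 = 4208
50–59: 9970 × 0.933 = 9302
60+: 1633 × 0.945 + 5746 × 0.314 = 1543 + 1804 = 3347
Giving 5303 / 5089 / 5388 / 10627 / 4208 / 9302 / 3347.
Period 3.
Births: 5388 × 0.152 = 819 ; 10627 × 0.411 = 4368 ; 4208 × 0.185 = 778 → 5965
10–19: 5303 × 0.971 = 5149
20–29: 5089 × 0.965 = 4911
30–39: 5388 × 0.966 = 5205
40–49: 10627 × 0.968 = 10287
50–59: 4208 × 0.933 = 3926
60+: 9302 × 0.945 + 3347 × 0.314 = 8790 + 1051 = 9841
Giving 5965 / 5149 / 4911 / 5205 / 10287 / 3926 / 9841.
Period 4.
Births: 4911 × 0.152 = 746 ; 5205 × 0.411 = 2139 ; 10287 × 0.185 = 1903 → 4788
10–19: 5965 × 0.971 = 5792
20–29: 5149 × 0.965 = 4969
30–39: 4911 × 0.966 = 4744
40–49: 5205 × 0.968 = 5038
50–59: 10287 × 0.933 = 9598
60+: 3926 × 0.945 + 9841 × 0.314 = 3710 + 3090 = 6800
Giving 4788 / 5792 / 4969 / 4744 / 5038 / 9598 / 6800.
Total after period 4: 4788 + 5792 + 4969 + 4744 + 5038 + 9598 + 6800 = 41729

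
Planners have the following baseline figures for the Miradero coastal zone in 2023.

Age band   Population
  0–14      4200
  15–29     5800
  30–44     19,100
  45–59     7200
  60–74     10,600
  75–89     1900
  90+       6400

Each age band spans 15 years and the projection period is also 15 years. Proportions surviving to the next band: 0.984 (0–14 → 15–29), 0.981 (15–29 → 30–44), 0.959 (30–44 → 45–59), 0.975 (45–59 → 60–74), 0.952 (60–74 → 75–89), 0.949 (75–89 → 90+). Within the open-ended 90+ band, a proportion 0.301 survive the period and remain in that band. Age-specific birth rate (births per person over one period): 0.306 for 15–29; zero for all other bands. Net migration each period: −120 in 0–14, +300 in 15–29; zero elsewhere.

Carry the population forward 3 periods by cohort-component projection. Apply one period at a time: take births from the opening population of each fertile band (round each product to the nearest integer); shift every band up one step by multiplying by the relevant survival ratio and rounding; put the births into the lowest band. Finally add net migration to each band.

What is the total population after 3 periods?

39934

Numbering the groups 1..7 from youngest to oldest:
After projecting period 1:
Births: 5800 * 0.306 = 1775
Group 2: 4200 * 0.984 = 4133
Group 3: 5800 * 0.981 = 5690
Group 4: 19100 * 0.959 = 18317
Group 5: 7200 * 0.975 = 7020
Group 6: 10600 * 0.952 = 10091
Group 7: 1900 * 0.949 + 6400 * 0.301 = 1803 + 1926 = 3729
Net migration: Group 1 − 120 → 1655; Group 2 + 300 → 4433
Population now: 0–14=1655, 15–29=4433, 30–44=5690, 45–59=18317, 60–74=7020, 75–89=10091, 90+=3729
After projecting period 2:
Births: 4433 * 0.306 = 1356
Group 2: 1655 * 0.984 = 1629
Group 3: 4433 * 0.981 = 4349
Group 4: 5690 * 0.959 = 5457
Group 5: 18317 * 0.975 = 17859
Group 6: 7020 * 0.952 = 6683
Group 7: 10091 * 0.949 + 3729 * 0.301 = 9576 + 1122 = 10698
Net migration: Group 1 − 120 → 1236; Group 2 + 300 → 1929
Population now: 0–14=1236, 15–29=1929, 30–44=4349, 45–59=5457, 60–74=17859, 75–89=6683, 90+=10698
After projecting period 3:
Births: 1929 * 0.306 = 590
Group 2: 1236 * 0.984 = 1216
Group 3: 1929 * 0.981 = 1892
Group 4: 4349 * 0.959 = 4171
Group 5: 5457 * 0.975 = 5321
Group 6: 17859 * 0.952 = 17002
Group 7: 6683 * 0.949 + 10698 * 0.301 = 6342 + 3220 = 9562
Net migration: Group 1 − 120 → 470; Group 2 + 300 → 1516
Population now: 0–14=470, 15–29=1516, 30–44=1892, 45–59=4171, 60–74=5321, 75–89=17002, 90+=9562
Total after period 3: 470 + 1516 + 1892 + 4171 + 5321 + 17002 + 9562 = 39934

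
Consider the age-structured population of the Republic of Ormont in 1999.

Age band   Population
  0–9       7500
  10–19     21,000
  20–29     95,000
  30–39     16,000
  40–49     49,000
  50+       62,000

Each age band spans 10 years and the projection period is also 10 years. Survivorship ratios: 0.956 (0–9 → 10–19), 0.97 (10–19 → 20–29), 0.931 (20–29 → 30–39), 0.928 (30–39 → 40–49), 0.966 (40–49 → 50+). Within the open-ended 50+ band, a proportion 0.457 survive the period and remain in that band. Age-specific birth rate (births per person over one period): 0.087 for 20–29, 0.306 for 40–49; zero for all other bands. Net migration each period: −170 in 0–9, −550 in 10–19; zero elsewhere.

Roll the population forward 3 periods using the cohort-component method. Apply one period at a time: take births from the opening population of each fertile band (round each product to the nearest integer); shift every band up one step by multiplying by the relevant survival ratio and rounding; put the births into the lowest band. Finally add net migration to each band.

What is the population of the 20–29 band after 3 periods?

Numbering the bands 1..6 from youngest to oldest:
Period 1:
Births: 95000 × 0.087 = 8265  |  49000 × 0.306 = 14994 → total 23259
Band 2: 7500 × 0.956 = 7170
Band 3: 21000 × 0.97 = 20370
Band 4: 95000 × 0.931 = 88445
Band 5: 16000 × 0.928 = 14848
Band 6: 49000 × 0.966 + 62000 × 0.457 = 47334 + 28334 = 75668
Net migration: Band 1 − 170 → 23089; Band 2 − 550 → 6620
Giving 23089 / 6620 / 20370 / 88445 / 14848 / 75668.
Period 2:
Births: 20370 × 0.087 = 1772  |  14848 × 0.306 = 4543 → total 6315
Band 2: 23089 × 0.956 = 22073
Band 3: 6620 × 0.97 = 6421
Band 4: 20370 × 0.931 = 18964
Band 5: 88445 × 0.928 = 82077
Band 6: 14848 × 0.966 + 75668 × 0.457 = 14343 + 34580 = 48923
Net migration: Band 1 − 170 → 6145; Band 2 − 550 → 21523
Giving 6145 / 21523 / 6421 / 18964 / 82077 / 48923.
Period 3:
Births: 6421 × 0.087 = 559  |  82077 × 0.306 = 25116 → total 25675
Band 2: 6145 × 0.956 = 5875
Band 3: 21523 × 0.97 = 20877
Band 4: 6421 × 0.931 = 5978
Band 5: 18964 × 0.928 = 17599
Band 6: 82077 × 0.966 + 48923 × 0.457 = 79286 + 22358 = 101644
Net migration: Band 1 − 170 → 25505; Band 2 − 550 → 5325
Giving 25505 / 5325 / 20877 / 5978 / 17599 / 101644.

20877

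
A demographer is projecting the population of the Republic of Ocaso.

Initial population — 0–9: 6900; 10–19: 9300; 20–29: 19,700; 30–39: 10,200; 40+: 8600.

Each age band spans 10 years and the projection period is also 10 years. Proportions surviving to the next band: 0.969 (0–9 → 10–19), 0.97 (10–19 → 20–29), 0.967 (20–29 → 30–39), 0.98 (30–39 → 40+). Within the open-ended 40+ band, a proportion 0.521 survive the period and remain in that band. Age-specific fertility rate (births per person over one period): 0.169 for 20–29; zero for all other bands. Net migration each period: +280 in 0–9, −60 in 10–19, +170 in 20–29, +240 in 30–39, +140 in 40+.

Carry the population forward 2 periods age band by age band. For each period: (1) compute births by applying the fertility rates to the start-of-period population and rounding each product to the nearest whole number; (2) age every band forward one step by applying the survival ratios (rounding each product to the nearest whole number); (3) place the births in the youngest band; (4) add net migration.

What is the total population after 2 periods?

47654

Let band 1 be 0–9 through band 5 = 40+.
Period 1.
Births: 19700 * 0.169 = 3329
Band 2: 6900 * 0.969 = 6686
Band 3: 9300 * 0.97 = 9021
Band 4: 19700 * 0.967 = 19050
Band 5: 10200 * 0.98 + 8600 * 0.521 = 9996 + 4481 = 14477
Net migration: Band 1 + 280 → 3609; Band 2 − 60 → 6626; Band 3 + 170 → 9191; Band 4 + 240 → 19290; Band 5 + 140 → 14617
Population now: 0–9=3609, 10–19=6626, 20–29=9191, 30–39=19290, 40+=14617
Period 2.
Births: 9191 * 0.169 = 1553
Band 2: 3609 * 0.969 = 3497
Band 3: 6626 * 0.97 = 6427
Band 4: 9191 * 0.967 = 8888
Band 5: 19290 * 0.98 + 14617 * 0.521 = 18904 + 7615 = 26519
Net migration: Band 1 + 280 → 1833; Band 2 − 60 → 3437; Band 3 + 170 → 6597; Band 4 + 240 → 9128; Band 5 + 140 → 26659
Population now: 0–9=1833, 10–19=3437, 20–29=6597, 30–39=9128, 40+=26659
Total after period 2: 1833 + 3437 + 6597 + 9128 + 26659 = 47654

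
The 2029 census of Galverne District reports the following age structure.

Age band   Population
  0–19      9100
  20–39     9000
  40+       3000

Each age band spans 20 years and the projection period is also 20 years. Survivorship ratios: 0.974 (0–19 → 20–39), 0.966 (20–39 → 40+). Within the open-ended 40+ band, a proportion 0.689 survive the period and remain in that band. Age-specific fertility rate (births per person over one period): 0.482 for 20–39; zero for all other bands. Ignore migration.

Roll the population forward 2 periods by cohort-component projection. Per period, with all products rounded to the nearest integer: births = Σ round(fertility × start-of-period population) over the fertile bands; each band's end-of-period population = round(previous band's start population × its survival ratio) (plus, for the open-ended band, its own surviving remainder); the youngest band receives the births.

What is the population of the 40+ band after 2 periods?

15976

Call the bands 1 to 3, youngest first.
— Period 1 —
Births: 9000 × 0.482 = 4338
Band 2: 9100 × 0.974 = 8863
Band 3: 9000 × 0.966 + 3000 × 0.689 = 8694 + 2067 = 10761
Population now: 0–19=4338, 20–39=8863, 40+=10761
— Period 2 —
Births: 8863 × 0.482 = 4272
Band 2: 4338 × 0.974 = 4225
Band 3: 8863 × 0.966 + 10761 × 0.689 = 8562 + 7414 = 15976
Population now: 0–19=4272, 20–39=4225, 40+=15976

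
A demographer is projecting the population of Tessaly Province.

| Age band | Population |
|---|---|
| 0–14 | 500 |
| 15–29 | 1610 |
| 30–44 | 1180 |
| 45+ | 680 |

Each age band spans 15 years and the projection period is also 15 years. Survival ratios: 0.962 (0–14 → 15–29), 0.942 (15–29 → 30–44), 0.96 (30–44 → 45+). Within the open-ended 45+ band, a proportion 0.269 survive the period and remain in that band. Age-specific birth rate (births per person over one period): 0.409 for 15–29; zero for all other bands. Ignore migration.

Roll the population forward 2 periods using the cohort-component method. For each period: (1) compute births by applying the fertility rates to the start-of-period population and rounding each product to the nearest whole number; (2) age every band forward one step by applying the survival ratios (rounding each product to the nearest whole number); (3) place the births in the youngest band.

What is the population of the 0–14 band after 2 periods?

(Groups numbered youngest = 1 to oldest = 4.)
Period 1:
Births: 1610 × 0.409 = 658
Group 2: 500 × 0.962 = 481
Group 3: 1610 × 0.942 = 1517
Group 4: 1180 × 0.96 + 680 × 0.269 = 1133 + 183 = 1316
Population now: 0–14=658, 15–29=481, 30–44=1517, 45+=1316
Period 2:
Births: 481 × 0.409 = 197
Group 2: 658 × 0.962 = 633
Group 3: 481 × 0.942 = 453
Group 4: 1517 × 0.96 + 1316 × 0.269 = 1456 + 354 = 1810
Population now: 0–14=197, 15–29=633, 30–44=453, 45+=1810

197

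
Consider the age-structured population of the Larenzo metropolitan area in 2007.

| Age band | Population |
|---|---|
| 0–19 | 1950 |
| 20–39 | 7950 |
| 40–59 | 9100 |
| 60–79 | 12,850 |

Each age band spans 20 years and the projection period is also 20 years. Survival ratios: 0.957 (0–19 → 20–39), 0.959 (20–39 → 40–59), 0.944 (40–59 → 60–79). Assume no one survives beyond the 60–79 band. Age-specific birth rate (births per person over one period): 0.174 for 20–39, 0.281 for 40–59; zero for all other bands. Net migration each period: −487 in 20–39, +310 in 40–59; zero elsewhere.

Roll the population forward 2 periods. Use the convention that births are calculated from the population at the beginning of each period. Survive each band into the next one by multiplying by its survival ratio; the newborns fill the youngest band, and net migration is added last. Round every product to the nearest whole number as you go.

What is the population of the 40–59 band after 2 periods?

Numbering the bands 1..4 from youngest to oldest:
Period 1:
Births: 7950 * 0.174 = 1383  |  9100 * 0.281 = 2557 ⇒ total 3940
Band 2: 1950 * 0.957 = 1866
Band 3: 7950 * 0.959 = 7624
Band 4: 9100 * 0.944 = 8590
Net migration: Band 2 − 487 → 1379; Band 3 + 310 → 7934
Giving 3940 / 1379 / 7934 / 8590.
Period 2:
Births: 1379 * 0.174 = 240  |  7934 * 0.281 = 2229 ⇒ total 2469
Band 2: 3940 * 0.957 = 3771
Band 3: 1379 * 0.959 = 1322
Band 4: 7934 * 0.944 = 7490
Net migration: Band 2 − 487 → 3284; Band 3 + 310 → 1632
Giving 2469 / 3284 / 1632 / 7490.

1632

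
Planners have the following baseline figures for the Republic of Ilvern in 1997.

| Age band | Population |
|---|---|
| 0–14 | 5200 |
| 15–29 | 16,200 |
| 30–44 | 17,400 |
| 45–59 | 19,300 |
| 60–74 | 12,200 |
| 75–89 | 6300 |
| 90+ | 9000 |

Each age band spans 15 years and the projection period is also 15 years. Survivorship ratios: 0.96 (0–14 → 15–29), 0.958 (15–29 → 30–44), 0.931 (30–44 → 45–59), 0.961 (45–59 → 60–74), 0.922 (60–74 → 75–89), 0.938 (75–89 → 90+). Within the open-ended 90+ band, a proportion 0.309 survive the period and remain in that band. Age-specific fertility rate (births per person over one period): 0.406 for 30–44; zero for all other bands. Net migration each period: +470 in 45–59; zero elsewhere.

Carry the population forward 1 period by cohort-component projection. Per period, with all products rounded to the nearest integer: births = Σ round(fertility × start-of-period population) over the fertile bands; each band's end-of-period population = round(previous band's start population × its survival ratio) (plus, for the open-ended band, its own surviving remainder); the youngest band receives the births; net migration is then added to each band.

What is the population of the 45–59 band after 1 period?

16669

Period 1.
Births: 17400 × 0.406 = 7064
15–29: 5200 × 0.96 = 4992
30–44: 16200 × 0.958 = 15520
45–59: 17400 × 0.931 = 16199
60–74: 19300 × 0.961 = 18547
75–89: 12200 × 0.922 = 11248
90+: 6300 × 0.938 + 9000 × 0.309 = 5909 + 2781 = 8690
Net migration: 45–59 + 470 → 16669
→ [7064, 4992, 15520, 16669, 18547, 11248, 8690]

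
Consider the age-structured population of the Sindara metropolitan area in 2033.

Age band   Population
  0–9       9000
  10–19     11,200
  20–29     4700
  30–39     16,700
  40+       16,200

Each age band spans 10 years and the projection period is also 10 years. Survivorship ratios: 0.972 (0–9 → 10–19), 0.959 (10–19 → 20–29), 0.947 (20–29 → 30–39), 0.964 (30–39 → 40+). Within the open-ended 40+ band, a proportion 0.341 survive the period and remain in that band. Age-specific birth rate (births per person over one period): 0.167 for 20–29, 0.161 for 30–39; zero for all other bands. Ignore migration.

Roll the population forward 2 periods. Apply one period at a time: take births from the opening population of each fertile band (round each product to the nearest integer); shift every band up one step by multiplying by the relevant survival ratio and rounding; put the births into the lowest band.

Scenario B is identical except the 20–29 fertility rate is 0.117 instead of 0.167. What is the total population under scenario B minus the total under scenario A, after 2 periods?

Period 1:
Births: 4700 × 0.167 = 785 ; 16700 × 0.161 = 2689 — total 3474
10–19: 9000 × 0.972 = 8748
20–29: 11200 × 0.959 = 10741
30–39: 4700 × 0.947 = 4451
40+: 16700 × 0.964 + 16200 × 0.341 = 16099 + 5524 = 21623
Population now: 0–9=3474, 10–19=8748, 20–29=10741, 30–39=4451, 40+=21623
Period 2:
Births: 10741 × 0.167 = 1794 ; 4451 × 0.161 = 717 — total 2511
10–19: 3474 × 0.972 = 3377
20–29: 8748 × 0.959 = 8389
30–39: 10741 × 0.947 = 10172
40+: 4451 × 0.964 + 21623 × 0.341 = 4291 + 7373 = 11664
Population now: 0–9=2511, 10–19=3377, 20–29=8389, 30–39=10172, 40+=11664
Scenario A total after 2 periods: 36113
Scenario B projection —
Period 1:
Births: 4700 × 0.117 = 550 ; 16700 × 0.161 = 2689 — total 3239
10–19: 9000 × 0.972 = 8748
20–29: 11200 × 0.959 = 10741
30–39: 4700 × 0.947 = 4451
40+: 16700 × 0.964 + 16200 × 0.341 = 16099 + 5524 = 21623
Population now: 0–9=3239, 10–19=8748, 20–29=10741, 30–39=4451, 40+=21623
Period 2:
Births: 10741 × 0.117 = 1257 ; 4451 × 0.161 = 717 — total 1974
10–19: 3239 × 0.972 = 3148
20–29: 8748 × 0.959 = 8389
30–39: 10741 × 0.947 = 10172
40+: 4451 × 0.964 + 21623 × 0.341 = 4291 + 7373 = 11664
Population now: 0–9=1974, 10–19=3148, 20–29=8389, 30–39=10172, 40+=11664
Scenario B total after 2 periods: 35347
Difference B − A = 35347 − 36113 = -766

-766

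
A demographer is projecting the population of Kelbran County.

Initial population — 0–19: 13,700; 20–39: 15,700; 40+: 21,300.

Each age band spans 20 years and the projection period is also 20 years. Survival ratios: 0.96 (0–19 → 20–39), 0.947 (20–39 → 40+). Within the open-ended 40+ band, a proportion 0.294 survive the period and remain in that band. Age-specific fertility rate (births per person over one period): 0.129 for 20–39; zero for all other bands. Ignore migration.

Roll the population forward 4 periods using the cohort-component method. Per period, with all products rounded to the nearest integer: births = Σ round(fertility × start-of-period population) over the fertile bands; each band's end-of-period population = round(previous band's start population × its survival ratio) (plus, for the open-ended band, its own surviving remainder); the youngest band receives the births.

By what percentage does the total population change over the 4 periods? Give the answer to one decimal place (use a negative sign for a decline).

Period 1:
Births: 15700 × 0.129 = 2025
20–39: 13700 × 0.96 = 13152
40+: 15700 × 0.947 + 21300 × 0.294 = 14868 + 6262 = 21130
Giving 2025 / 13152 / 21130.
Period 2:
Births: 13152 × 0.129 = 1697
20–39: 2025 × 0.96 = 1944
40+: 13152 × 0.947 + 21130 × 0.294 = 12455 + 6212 = 18667
Giving 1697 / 1944 / 18667.
Period 3:
Births: 1944 × 0.129 = 251
20–39: 1697 × 0.96 = 1629
40+: 1944 × 0.947 + 18667 × 0.294 = 1841 + 5488 = 7329
Giving 251 / 1629 / 7329.
Period 4:
Births: 1629 × 0.129 = 210
20–39: 251 × 0.96 = 241
40+: 1629 × 0.947 + 7329 × 0.294 = 1543 + 2155 = 3698
Giving 210 / 241 / 3698.
Total: 50700 → 4149; change = -46551; percentage change = -91.8%

-91.8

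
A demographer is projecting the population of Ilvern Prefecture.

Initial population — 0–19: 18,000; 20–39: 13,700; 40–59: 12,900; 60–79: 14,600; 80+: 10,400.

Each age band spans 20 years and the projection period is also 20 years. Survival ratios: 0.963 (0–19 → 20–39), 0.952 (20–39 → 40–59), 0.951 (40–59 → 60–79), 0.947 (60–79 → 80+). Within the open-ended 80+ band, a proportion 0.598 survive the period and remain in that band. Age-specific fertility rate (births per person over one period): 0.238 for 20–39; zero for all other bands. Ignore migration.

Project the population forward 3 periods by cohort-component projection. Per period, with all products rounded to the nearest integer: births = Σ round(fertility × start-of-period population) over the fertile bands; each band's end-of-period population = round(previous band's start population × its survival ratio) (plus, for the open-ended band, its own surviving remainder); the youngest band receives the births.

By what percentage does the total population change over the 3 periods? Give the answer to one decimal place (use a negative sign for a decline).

-29.2

Period 1:
Births: 13700 * 0.238 = 3261
20–39: 18000 * 0.963 = 17334
40–59: 13700 * 0.952 = 13042
60–79: 12900 * 0.951 = 12268
80+: 14600 * 0.947 + 10400 * 0.598 = 13826 + 6219 = 20045
Giving 3261 / 17334 / 13042 / 12268 / 20045.
Period 2:
Births: 17334 * 0.238 = 4125
20–39: 3261 * 0.963 = 3140
40–59: 17334 * 0.952 = 16502
60–79: 13042 * 0.951 = 12403
80+: 12268 * 0.947 + 20045 * 0.598 = 11618 + 11987 = 23605
Giving 4125 / 3140 / 16502 / 12403 / 23605.
Period 3:
Births: 3140 * 0.238 = 747
20–39: 4125 * 0.963 = 3972
40–59: 3140 * 0.952 = 2989
60–79: 16502 * 0.951 = 15693
80+: 12403 * 0.947 + 23605 * 0.598 = 11746 + 14116 = 25862
Giving 747 / 3972 / 2989 / 15693 / 25862.
Total: 69600 → 49263; change = -20337; percentage change = -29.2%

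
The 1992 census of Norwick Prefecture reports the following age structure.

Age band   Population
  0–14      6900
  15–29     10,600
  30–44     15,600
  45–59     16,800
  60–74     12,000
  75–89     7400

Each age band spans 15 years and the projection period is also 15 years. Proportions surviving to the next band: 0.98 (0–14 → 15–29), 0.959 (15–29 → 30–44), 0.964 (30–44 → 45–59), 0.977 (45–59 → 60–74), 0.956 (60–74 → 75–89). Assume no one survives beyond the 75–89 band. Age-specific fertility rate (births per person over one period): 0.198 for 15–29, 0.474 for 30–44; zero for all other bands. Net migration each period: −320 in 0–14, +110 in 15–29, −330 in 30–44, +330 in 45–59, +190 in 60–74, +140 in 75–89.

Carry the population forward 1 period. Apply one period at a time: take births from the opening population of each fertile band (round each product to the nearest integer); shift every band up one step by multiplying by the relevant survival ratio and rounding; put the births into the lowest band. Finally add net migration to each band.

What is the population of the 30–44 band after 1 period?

9835

Call the groups 1 to 6, youngest first.
[period 1]
Births: 10600 × 0.198 = 2099  |  15600 × 0.474 = 7394 → 9493
Group 2: 6900 × 0.98 = 6762
Group 3: 10600 × 0.959 = 10165
Group 4: 15600 × 0.964 = 15038
Group 5: 16800 × 0.977 = 16414
Group 6: 12000 × 0.956 = 11472
Net migration: Group 1 − 320 → 9173; Group 2 + 110 → 6872; Group 3 − 330 → 9835; Group 4 + 330 → 15368; Group 5 + 190 → 16604; Group 6 + 140 → 11612
End of period: [9173, 6872, 9835, 15368, 16604, 11612]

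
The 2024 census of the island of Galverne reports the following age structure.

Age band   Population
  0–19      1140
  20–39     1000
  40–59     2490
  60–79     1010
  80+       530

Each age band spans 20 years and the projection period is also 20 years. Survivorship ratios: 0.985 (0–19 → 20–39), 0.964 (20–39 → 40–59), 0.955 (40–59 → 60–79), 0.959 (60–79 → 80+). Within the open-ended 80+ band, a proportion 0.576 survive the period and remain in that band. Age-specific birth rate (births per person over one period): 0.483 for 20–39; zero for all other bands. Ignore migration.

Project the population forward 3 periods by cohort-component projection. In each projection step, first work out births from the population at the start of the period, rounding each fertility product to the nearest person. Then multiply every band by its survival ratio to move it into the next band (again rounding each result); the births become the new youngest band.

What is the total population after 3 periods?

Period 1:
Births: 1000 × 0.483 = 483
20–39: 1140 × 0.985 = 1123
40–59: 1000 × 0.964 = 964
60–79: 2490 × 0.955 = 2378
80+: 1010 × 0.959 + 530 × 0.576 = 969 + 305 = 1274
Giving 483 / 1123 / 964 / 2378 / 1274.
Period 2:
Births: 1123 × 0.483 = 542
20–39: 483 × 0.985 = 476
40–59: 1123 × 0.964 = 1083
60–79: 964 × 0.955 = 921
80+: 2378 × 0.959 + 1274 × 0.576 = 2281 + 734 = 3015
Giving 542 / 476 / 1083 / 921 / 3015.
Period 3:
Births: 476 × 0.483 = 230
20–39: 542 × 0.985 = 534
40–59: 476 × 0.964 = 459
60–79: 1083 × 0.955 = 1034
80+: 921 × 0.959 + 3015 × 0.576 = 883 + 1737 = 2620
Giving 230 / 534 / 459 / 1034 / 2620.
Total after period 3: 230 + 534 + 459 + 1034 + 2620 = 4877

4877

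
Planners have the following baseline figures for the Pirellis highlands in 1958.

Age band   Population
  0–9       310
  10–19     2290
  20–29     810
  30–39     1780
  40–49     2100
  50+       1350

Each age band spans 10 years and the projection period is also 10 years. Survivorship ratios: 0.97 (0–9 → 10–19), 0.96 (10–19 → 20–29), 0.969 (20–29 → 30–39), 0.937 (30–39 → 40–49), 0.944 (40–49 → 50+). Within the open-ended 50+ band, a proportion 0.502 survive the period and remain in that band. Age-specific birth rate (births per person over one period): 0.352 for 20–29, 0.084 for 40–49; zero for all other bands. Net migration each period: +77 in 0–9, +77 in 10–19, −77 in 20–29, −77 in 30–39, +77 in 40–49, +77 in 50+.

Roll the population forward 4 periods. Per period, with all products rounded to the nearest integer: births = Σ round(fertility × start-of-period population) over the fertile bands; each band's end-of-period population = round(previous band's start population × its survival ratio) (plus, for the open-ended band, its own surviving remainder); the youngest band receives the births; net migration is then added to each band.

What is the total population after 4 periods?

5364

After projecting period 1:
Births: 810 * 0.352 = 285, 2100 * 0.084 = 176 ⇒ total 461
10–19: 310 * 0.97 = 301
20–29: 2290 * 0.96 = 2198
30–39: 810 * 0.969 = 785
40–49: 1780 * 0.937 = 1668
50+: 2100 * 0.944 + 1350 * 0.502 = 1982 + 678 = 2660
Net migration: 0–9 + 77 → 538; 10–19 + 77 → 378; 20–29 − 77 → 2121; 30–39 − 77 → 708; 40–49 + 77 → 1745; 50+ + 77 → 2737
End of period: [538, 378, 2121, 708, 1745, 2737]
After projecting period 2:
Births: 2121 * 0.352 = 747, 1745 * 0.084 = 147 ⇒ total 894
10–19: 538 * 0.97 = 522
20–29: 378 * 0.96 = 363
30–39: 2121 * 0.969 = 2055
40–49: 708 * 0.937 = 663
50+: 1745 * 0.944 + 2737 * 0.502 = 1647 + 1374 = 3021
Net migration: 0–9 + 77 → 971; 10–19 + 77 → 599; 20–29 − 77 → 286; 30–39 − 77 → 1978; 40–49 + 77 → 740; 50+ + 77 → 3098
End of period: [971, 599, 286, 1978, 740, 3098]
After projecting period 3:
Births: 286 * 0.352 = 101, 740 * 0.084 = 62 ⇒ total 163
10–19: 971 * 0.97 = 942
20–29: 599 * 0.96 = 575
30–39: 286 * 0.969 = 277
40–49: 1978 * 0.937 = 1853
50+: 740 * 0.944 + 3098 * 0.502 = 699 + 1555 = 2254
Net migration: 0–9 + 77 → 240; 10–19 + 77 → 1019; 20–29 − 77 → 498; 30–39 − 77 → 200; 40–49 + 77 → 1930; 50+ + 77 → 2331
End of period: [240, 1019, 498, 200, 1930, 2331]
After projecting period 4:
Births: 498 * 0.352 = 175, 1930 * 0.084 = 162 ⇒ total 337
10–19: 240 * 0.97 = 233
20–29: 1019 * 0.96 = 978
30–39: 498 * 0.969 = 483
40–49: 200 * 0.937 = 187
50+: 1930 * 0.944 + 2331 * 0.502 = 1822 + 1170 = 2992
Net migration: 0–9 + 77 → 414; 10–19 + 77 → 310; 20–29 − 77 → 901; 30–39 − 77 → 406; 40–49 + 77 → 264; 50+ + 77 → 3069
End of period: [414, 310, 901, 406, 264, 3069]
Total after period 4: 414 + 310 + 901 + 406 + 264 + 3069 = 5364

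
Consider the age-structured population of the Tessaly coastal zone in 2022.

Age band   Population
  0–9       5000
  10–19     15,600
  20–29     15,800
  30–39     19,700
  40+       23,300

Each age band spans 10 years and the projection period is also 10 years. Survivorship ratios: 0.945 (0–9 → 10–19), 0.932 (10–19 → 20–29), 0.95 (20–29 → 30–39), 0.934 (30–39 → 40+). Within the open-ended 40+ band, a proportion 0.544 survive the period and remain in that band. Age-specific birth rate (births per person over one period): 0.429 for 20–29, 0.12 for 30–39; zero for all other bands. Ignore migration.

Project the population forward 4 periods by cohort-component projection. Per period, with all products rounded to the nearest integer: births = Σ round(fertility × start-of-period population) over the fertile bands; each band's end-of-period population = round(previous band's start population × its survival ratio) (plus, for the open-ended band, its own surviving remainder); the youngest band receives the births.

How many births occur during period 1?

Period 1:
Births: 15800 * 0.429 = 6778 ; 19700 * 0.12 = 2364 → total 9142
10–19: 5000 * 0.945 = 4725
20–29: 15600 * 0.932 = 14539
30–39: 15800 * 0.95 = 15010
40+: 19700 * 0.934 + 23300 * 0.544 = 18400 + 12675 = 31075
Giving 9142 / 4725 / 14539 / 15010 / 31075.

9142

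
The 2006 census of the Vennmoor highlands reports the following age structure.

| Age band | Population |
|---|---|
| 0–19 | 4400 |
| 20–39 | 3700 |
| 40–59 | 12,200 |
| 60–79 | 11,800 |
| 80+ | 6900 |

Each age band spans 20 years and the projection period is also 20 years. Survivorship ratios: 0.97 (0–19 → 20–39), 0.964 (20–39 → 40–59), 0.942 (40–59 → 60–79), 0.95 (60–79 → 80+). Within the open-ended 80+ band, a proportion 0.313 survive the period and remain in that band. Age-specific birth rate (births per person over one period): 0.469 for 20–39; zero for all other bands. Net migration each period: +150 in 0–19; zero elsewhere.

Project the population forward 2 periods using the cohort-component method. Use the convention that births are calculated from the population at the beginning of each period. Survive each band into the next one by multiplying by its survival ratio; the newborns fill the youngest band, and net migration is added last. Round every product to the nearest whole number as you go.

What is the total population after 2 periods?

26556

[period 1]
Births: 3700 * 0.469 = 1735
20–39: 4400 * 0.97 = 4268
40–59: 3700 * 0.964 = 3567
60–79: 12200 * 0.942 = 11492
80+: 11800 * 0.95 + 6900 * 0.313 = 11210 + 2160 = 13370
Net migration: 0–19 + 150 → 1885
Population now: 0–19=1885, 20–39=4268, 40–59=3567, 60–79=11492, 80+=13370
[period 2]
Births: 4268 * 0.469 = 2002
20–39: 1885 * 0.97 = 1828
40–59: 4268 * 0.964 = 4114
60–79: 3567 * 0.942 = 3360
80+: 11492 * 0.95 + 13370 * 0.313 = 10917 + 4185 = 15102
Net migration: 0–19 + 150 → 2152
Population now: 0–19=2152, 20–39=1828, 40–59=4114, 60–79=3360, 80+=15102
Total after period 2: 2152 + 1828 + 4114 + 3360 + 15102 = 26556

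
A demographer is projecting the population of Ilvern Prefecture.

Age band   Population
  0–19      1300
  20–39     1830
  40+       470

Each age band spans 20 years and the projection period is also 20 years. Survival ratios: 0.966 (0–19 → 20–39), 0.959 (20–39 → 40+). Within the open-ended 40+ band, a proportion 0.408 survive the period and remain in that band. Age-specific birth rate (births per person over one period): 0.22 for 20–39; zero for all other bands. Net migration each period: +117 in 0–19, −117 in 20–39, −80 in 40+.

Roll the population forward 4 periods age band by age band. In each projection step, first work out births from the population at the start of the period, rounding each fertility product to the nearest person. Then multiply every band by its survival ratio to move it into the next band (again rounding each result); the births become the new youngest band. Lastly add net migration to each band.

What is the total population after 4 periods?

808

Numbering the groups 1..3 from youngest to oldest:
— Period 1 —
Births: 1830 * 0.22 = 403
Group 2: 1300 * 0.966 = 1256
Group 3: 1830 * 0.959 + 470 * 0.408 = 1755 + 192 = 1947
Net migration: Group 1 + 117 → 520; Group 2 − 117 → 1139; Group 3 − 80 → 1867
Giving 520 / 1139 / 1867.
— Period 2 —
Births: 1139 * 0.22 = 251
Group 2: 520 * 0.966 = 502
Group 3: 1139 * 0.959 + 1867 * 0.408 = 1092 + 762 = 1854
Net migration: Group 1 + 117 → 368; Group 2 − 117 → 385; Group 3 − 80 → 1774
Giving 368 / 385 / 1774.
— Period 3 —
Births: 385 * 0.22 = 85
Group 2: 368 * 0.966 = 355
Group 3: 385 * 0.959 + 1774 * 0.408 = 369 + 724 = 1093
Net migration: Group 1 + 117 → 202; Group 2 − 117 → 238; Group 3 − 80 → 1013
Giving 202 / 238 / 1013.
— Period 4 —
Births: 238 * 0.22 = 52
Group 2: 202 * 0.966 = 195
Group 3: 238 * 0.959 + 1013 * 0.408 = 228 + 413 = 641
Net migration: Group 1 + 117 → 169; Group 2 − 117 → 78; Group 3 − 80 → 561
Giving 169 / 78 / 561.
Total after period 4: 169 + 78 + 561 = 808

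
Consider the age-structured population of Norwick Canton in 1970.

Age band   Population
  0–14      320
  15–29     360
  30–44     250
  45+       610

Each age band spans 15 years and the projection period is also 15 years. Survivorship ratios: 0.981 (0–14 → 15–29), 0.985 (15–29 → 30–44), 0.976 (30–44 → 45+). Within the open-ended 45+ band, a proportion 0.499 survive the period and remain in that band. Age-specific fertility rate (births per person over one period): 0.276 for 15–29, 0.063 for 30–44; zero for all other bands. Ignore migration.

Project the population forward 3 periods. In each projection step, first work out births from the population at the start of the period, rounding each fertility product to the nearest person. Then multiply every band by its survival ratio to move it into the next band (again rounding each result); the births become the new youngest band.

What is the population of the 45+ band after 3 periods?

611

Numbering the bands 1..4 from youngest to oldest:
[period 1]
Births: 360 * 0.276 = 99, 250 * 0.063 = 16 → 115
Band 2: 320 * 0.981 = 314
Band 3: 360 * 0.985 = 355
Band 4: 250 * 0.976 + 610 * 0.499 = 244 + 304 = 548
Population now: 0–14=115, 15–29=314, 30–44=355, 45+=548
[period 2]
Births: 314 * 0.276 = 87, 355 * 0.063 = 22 → 109
Band 2: 115 * 0.981 = 113
Band 3: 314 * 0.985 = 309
Band 4: 355 * 0.976 + 548 * 0.499 = 346 + 273 = 619
Population now: 0–14=109, 15–29=113, 30–44=309, 45+=619
[period 3]
Births: 113 * 0.276 = 31, 309 * 0.063 = 19 → 50
Band 2: 109 * 0.981 = 107
Band 3: 113 * 0.985 = 111
Band 4: 309 * 0.976 + 619 * 0.499 = 302 + 309 = 611
Population now: 0–14=50, 15–29=107, 30–44=111, 45+=611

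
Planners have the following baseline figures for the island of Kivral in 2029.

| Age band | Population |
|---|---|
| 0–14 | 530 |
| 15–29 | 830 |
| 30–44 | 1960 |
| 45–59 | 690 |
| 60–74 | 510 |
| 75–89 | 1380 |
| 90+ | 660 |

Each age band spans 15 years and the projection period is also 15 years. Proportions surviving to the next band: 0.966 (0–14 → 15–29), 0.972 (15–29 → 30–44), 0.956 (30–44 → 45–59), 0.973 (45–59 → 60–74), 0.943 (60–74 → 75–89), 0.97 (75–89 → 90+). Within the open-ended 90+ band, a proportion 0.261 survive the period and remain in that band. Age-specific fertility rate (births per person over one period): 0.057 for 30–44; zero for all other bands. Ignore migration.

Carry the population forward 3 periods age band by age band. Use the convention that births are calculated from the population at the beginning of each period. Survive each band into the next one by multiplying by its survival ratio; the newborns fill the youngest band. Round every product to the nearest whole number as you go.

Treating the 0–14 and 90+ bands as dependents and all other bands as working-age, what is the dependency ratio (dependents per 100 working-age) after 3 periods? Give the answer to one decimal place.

28.0

After projecting period 1:
Births: 1960 × 0.057 = 112
15–29: 530 × 0.966 = 512
30–44: 830 × 0.972 = 807
45–59: 1960 × 0.956 = 1874
60–74: 690 × 0.973 = 671
75–89: 510 × 0.943 = 481
90+: 1380 × 0.97 + 660 × 0.261 = 1339 + 172 = 1511
End of period: [112, 512, 807, 1874, 671, 481, 1511]
After projecting period 2:
Births: 807 × 0.057 = 46
15–29: 112 × 0.966 = 108
30–44: 512 × 0.972 = 498
45–59: 807 × 0.956 = 771
60–74: 1874 × 0.973 = 1823
75–89: 671 × 0.943 = 633
90+: 481 × 0.97 + 1511 × 0.261 = 467 + 394 = 861
End of period: [46, 108, 498, 771, 1823, 633, 861]
After projecting period 3:
Births: 498 × 0.057 = 28
15–29: 46 × 0.966 = 44
30–44: 108 × 0.972 = 105
45–59: 498 × 0.956 = 476
60–74: 771 × 0.973 = 750
75–89: 1823 × 0.943 = 1719
90+: 633 × 0.97 + 861 × 0.261 = 614 + 225 = 839
End of period: [28, 44, 105, 476, 750, 1719, 839]
Dependents (band 0–14 + band 90+) = 28 + 839 = 867; working-age = 3094; ratio = 867/3094 × 100 = 28.0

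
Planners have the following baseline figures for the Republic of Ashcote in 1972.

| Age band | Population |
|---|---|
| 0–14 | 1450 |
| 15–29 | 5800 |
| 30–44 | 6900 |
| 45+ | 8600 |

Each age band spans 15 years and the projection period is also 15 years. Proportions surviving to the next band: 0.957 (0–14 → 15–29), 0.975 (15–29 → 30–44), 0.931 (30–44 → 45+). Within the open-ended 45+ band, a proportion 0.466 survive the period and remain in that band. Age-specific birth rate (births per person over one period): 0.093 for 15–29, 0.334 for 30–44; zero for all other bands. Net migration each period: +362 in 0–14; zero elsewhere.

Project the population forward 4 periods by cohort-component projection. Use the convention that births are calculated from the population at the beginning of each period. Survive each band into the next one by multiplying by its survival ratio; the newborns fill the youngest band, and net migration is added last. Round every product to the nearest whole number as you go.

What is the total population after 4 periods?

10417

Let band 1 be 0–14 through band 4 = 45+.
Period 1.
Births: 5800 × 0.093 = 539, 6900 × 0.334 = 2305 → total 2844
Band 2: 1450 × 0.957 = 1388
Band 3: 5800 × 0.975 = 5655
Band 4: 6900 × 0.931 + 8600 × 0.466 = 6424 + 4008 = 10432
Net migration: Band 1 + 362 → 3206
End of period: [3206, 1388, 5655, 10432]
Period 2.
Births: 1388 × 0.093 = 129, 5655 × 0.334 = 1889 → total 2018
Band 2: 3206 × 0.957 = 3068
Band 3: 1388 × 0.975 = 1353
Band 4: 5655 × 0.931 + 10432 × 0.466 = 5265 + 4861 = 10126
Net migration: Band 1 + 362 → 2380
End of period: [2380, 3068, 1353, 10126]
Period 3.
Births: 3068 × 0.093 = 285, 1353 × 0.334 = 452 → total 737
Band 2: 2380 × 0.957 = 2278
Band 3: 3068 × 0.975 = 2991
Band 4: 1353 × 0.931 + 10126 × 0.466 = 1260 + 4719 = 5979
Net migration: Band 1 + 362 → 1099
End of period: [1099, 2278, 2991, 5979]
Period 4.
Births: 2278 × 0.093 = 212, 2991 × 0.334 = 999 → total 1211
Band 2: 1099 × 0.957 = 1052
Band 3: 2278 × 0.975 = 2221
Band 4: 2991 × 0.931 + 5979 × 0.466 = 2785 + 2786 = 5571
Net migration: Band 1 + 362 → 1573
End of period: [1573, 1052, 2221, 5571]
Total after period 4: 1573 + 1052 + 2221 + 5571 = 10417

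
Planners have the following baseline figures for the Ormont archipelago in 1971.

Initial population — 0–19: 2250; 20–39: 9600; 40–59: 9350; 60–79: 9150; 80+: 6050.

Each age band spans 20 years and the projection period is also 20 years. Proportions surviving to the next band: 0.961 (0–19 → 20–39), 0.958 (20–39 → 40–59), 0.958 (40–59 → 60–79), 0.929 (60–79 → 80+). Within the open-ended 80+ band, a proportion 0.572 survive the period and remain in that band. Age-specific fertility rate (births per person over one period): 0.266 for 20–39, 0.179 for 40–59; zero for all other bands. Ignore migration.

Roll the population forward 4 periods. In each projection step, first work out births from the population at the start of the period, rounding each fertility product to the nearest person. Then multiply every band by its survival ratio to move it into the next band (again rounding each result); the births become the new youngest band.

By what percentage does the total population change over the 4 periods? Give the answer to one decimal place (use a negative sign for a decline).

— Period 1 —
Births: 9600 × 0.266 = 2554  |  9350 × 0.179 = 1674 ⇒ total 4228
20–39: 2250 × 0.961 = 2162
40–59: 9600 × 0.958 = 9197
60–79: 9350 × 0.958 = 8957
80+: 9150 × 0.929 + 6050 × 0.572 = 8500 + 3461 = 11961
→ [4228, 2162, 9197, 8957, 11961]
— Period 2 —
Births: 2162 × 0.266 = 575  |  9197 × 0.179 = 1646 ⇒ total 2221
20–39: 4228 × 0.961 = 4063
40–59: 2162 × 0.958 = 2071
60–79: 9197 × 0.958 = 8811
80+: 8957 × 0.929 + 11961 × 0.572 = 8321 + 6842 = 15163
→ [2221, 4063, 2071, 8811, 15163]
— Period 3 —
Births: 4063 × 0.266 = 1081  |  2071 × 0.179 = 371 ⇒ total 1452
20–39: 2221 × 0.961 = 2134
40–59: 4063 × 0.958 = 3892
60–79: 2071 × 0.958 = 1984
80+: 8811 × 0.929 + 15163 × 0.572 = 8185 + 8673 = 16858
→ [1452, 2134, 3892, 1984, 16858]
— Period 4 —
Births: 2134 × 0.266 = 568  |  3892 × 0.179 = 697 ⇒ total 1265
20–39: 1452 × 0.961 = 1395
40–59: 2134 × 0.958 = 2044
60–79: 3892 × 0.958 = 3729
80+: 1984 × 0.929 + 16858 × 0.572 = 1843 + 9643 = 11486
→ [1265, 1395, 2044, 3729, 11486]
Total: 36400 → 19919; change = -16481; percentage change = -45.3%

-45.3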